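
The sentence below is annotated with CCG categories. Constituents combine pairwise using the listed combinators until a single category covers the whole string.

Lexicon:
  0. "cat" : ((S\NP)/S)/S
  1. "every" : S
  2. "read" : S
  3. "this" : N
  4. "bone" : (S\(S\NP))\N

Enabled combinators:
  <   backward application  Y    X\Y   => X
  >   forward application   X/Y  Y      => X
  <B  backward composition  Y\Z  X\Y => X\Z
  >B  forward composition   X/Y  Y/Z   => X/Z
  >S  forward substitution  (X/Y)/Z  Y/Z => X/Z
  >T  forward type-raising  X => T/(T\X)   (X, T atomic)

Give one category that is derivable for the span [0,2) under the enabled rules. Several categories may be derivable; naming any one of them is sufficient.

(S\NP)/S

[0,5] S   <
  [0,3] S\NP   >
    [0,2] (S\NP)/S   >
      [0,1] "cat" : ((S\NP)/S)/S
      [1,2] "every" : S
    [2,3] "read" : S
  [3,5] S\(S\NP)   <
    [3,4] "this" : N
    [4,5] "bone" : (S\(S\NP))\N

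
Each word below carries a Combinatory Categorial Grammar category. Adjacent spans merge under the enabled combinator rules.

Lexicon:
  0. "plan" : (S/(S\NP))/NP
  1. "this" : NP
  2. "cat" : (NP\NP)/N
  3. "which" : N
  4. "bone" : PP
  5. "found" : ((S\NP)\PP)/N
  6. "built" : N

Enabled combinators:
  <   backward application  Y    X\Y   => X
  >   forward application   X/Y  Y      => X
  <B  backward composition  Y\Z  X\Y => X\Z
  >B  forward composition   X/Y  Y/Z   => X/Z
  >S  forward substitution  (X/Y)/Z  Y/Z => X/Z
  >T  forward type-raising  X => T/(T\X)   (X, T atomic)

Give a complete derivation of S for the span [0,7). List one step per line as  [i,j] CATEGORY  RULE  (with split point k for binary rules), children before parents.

[0,1] (S/(S\NP))/NP  lex  "plan"
[1,2] NP  lex  "this"
[0,2] S/(S\NP)  >  k=1
[2,3] (NP\NP)/N  lex  "cat"
[3,4] N  lex  "which"
[2,4] NP\NP  >  k=3
[4,5] PP  lex  "bone"
[5,6] ((S\NP)\PP)/N  lex  "found"
[6,7] N  lex  "built"
[5,7] (S\NP)\PP  >  k=6
[4,7] S\NP  <  k=5
[2,7] S\NP  <B  k=4
[0,7] S  >  k=2

[0,7] S   >
  [0,2] S/(S\NP)   >
    [0,1] "plan" : (S/(S\NP))/NP
    [1,2] "this" : NP
  [2,7] S\NP   <B
    [2,4] NP\NP   >
      [2,3] "cat" : (NP\NP)/N
      [3,4] "which" : N
    [4,7] S\NP   <
      [4,5] "bone" : PP
      [5,7] (S\NP)\PP   >
        [5,6] "found" : ((S\NP)\PP)/N
        [6,7] "built" : N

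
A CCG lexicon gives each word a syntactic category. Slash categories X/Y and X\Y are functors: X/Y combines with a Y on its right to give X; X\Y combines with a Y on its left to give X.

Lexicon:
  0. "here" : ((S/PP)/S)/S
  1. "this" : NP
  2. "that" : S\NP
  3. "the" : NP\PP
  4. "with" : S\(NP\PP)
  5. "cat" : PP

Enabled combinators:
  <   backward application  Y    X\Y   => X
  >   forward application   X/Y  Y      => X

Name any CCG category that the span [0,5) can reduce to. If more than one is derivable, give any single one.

[0,6] S   >
  [0,5] S/PP   >
    [0,3] (S/PP)/S   >
      [0,1] "here" : ((S/PP)/S)/S
      [1,3] S   <
        [1,2] "this" : NP
        [2,3] "that" : S\NP
    [3,5] S   <
      [3,4] "the" : NP\PP
      [4,5] "with" : S\(NP\PP)
  [5,6] "cat" : PP

S/PP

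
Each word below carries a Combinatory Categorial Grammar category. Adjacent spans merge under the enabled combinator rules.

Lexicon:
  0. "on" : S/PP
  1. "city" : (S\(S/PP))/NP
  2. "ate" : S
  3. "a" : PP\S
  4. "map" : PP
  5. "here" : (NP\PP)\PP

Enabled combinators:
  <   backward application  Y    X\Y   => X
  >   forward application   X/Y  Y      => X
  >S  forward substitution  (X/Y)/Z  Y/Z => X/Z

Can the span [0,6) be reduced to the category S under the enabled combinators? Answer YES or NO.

[0,6] S   <
  [0,1] "on" : S/PP
  [1,6] S\(S/PP)   >
    [1,2] "city" : (S\(S/PP))/NP
    [2,6] NP   <
      [2,4] PP   <
        [2,3] "ate" : S
        [3,4] "a" : PP\S
      [4,6] NP\PP   <
        [4,5] "map" : PP
        [5,6] "here" : (NP\PP)\PP

YES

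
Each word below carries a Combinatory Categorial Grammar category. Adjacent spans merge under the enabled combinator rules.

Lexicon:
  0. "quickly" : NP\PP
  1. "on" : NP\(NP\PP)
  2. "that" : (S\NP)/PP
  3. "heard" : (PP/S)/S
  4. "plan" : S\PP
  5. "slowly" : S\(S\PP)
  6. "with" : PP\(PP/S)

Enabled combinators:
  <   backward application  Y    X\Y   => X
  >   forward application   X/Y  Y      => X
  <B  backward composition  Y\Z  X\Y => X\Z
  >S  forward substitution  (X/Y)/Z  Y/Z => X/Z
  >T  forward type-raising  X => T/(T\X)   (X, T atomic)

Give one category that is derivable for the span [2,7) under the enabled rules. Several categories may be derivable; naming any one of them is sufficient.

S\NP

[0,7] S   <
  [0,2] NP   <
    [0,1] "quickly" : NP\PP
    [1,2] "on" : NP\(NP\PP)
  [2,7] S\NP   >
    [2,3] "that" : (S\NP)/PP
    [3,7] PP   <
      [3,6] PP/S   >
        [3,4] "heard" : (PP/S)/S
        [4,6] S   <
          [4,5] "plan" : S\PP
          [5,6] "slowly" : S\(S\PP)
      [6,7] "with" : PP\(PP/S)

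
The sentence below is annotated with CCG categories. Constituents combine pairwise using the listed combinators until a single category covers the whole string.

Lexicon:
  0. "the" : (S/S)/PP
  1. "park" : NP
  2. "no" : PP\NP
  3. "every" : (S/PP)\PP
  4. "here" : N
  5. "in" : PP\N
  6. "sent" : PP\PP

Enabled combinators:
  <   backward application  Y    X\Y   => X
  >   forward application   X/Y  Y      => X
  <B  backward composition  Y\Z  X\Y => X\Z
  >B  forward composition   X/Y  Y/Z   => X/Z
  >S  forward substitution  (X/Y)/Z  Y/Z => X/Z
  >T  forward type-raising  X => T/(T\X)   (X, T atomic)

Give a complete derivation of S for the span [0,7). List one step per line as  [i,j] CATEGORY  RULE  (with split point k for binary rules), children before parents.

[0,7] S   >
  [0,4] S/PP   >S
    [0,1] "the" : (S/S)/PP
    [1,4] S/PP   <
      [1,3] PP   <
        [1,2] "park" : NP
        [2,3] "no" : PP\NP
      [3,4] "every" : (S/PP)\PP
  [4,7] PP   >
    [4,5] PP/(PP\N)   >T
      [4,5] "here" : N
    [5,7] PP\N   <B
      [5,6] "in" : PP\N
      [6,7] "sent" : PP\PP

[0,1] (S/S)/PP  lex  "the"
[1,2] NP  lex  "park"
[2,3] PP\NP  lex  "no"
[1,3] PP  <  k=2
[3,4] (S/PP)\PP  lex  "every"
[1,4] S/PP  <  k=3
[0,4] S/PP  >S  k=1
[4,5] N  lex  "here"
[4,5] PP/(PP\N)  >T
[5,6] PP\N  lex  "in"
[6,7] PP\PP  lex  "sent"
[5,7] PP\N  <B  k=6
[4,7] PP  >  k=5
[0,7] S  >  k=4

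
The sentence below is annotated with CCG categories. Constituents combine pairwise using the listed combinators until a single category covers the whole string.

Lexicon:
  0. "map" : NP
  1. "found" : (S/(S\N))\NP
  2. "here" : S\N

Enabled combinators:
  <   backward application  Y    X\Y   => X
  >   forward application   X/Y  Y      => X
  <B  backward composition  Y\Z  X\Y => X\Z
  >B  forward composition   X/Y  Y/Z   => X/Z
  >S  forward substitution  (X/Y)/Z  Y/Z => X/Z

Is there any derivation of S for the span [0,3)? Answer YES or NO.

YES

[0,3] S   >
  [0,2] S/(S\N)   <
    [0,1] "map" : NP
    [1,2] "found" : (S/(S\N))\NP
  [2,3] "here" : S\N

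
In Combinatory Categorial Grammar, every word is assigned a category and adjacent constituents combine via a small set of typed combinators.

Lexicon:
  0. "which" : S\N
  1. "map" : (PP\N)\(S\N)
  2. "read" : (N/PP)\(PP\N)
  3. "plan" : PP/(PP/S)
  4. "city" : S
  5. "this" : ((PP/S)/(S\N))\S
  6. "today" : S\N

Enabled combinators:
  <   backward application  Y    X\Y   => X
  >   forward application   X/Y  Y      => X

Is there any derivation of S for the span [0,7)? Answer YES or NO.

S\N (PP\N)\(S\N) (N/PP)\(PP\N) PP/(PP/S) S ((PP/S)/(S\N))\S S\N
CKY chart[0,7] = {N}; S ∉ chart

NO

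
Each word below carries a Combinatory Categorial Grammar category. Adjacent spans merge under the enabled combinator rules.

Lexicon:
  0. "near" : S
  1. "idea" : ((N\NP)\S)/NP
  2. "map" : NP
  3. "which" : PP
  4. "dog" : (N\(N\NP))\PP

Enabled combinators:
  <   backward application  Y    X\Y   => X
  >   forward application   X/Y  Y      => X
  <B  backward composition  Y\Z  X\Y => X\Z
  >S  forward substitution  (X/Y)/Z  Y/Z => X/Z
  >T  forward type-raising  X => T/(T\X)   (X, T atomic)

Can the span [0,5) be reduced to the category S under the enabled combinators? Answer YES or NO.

S ((N\NP)\S)/NP NP PP (N\(N\NP))\PP
CKY chart[0,5] = {N, N/(N\N), NP/(NP\N), PP/(PP\N), S/(S\N)}; S ∉ chart

NO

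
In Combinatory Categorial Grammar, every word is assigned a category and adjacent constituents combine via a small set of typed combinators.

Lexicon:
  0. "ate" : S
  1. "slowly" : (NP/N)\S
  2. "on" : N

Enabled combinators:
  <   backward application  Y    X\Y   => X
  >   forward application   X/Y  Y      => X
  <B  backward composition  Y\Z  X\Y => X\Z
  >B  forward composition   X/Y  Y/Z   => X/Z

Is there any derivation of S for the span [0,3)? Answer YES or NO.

NO

S (NP/N)\S N
CKY chart[0,3] = {NP}; S ∉ chart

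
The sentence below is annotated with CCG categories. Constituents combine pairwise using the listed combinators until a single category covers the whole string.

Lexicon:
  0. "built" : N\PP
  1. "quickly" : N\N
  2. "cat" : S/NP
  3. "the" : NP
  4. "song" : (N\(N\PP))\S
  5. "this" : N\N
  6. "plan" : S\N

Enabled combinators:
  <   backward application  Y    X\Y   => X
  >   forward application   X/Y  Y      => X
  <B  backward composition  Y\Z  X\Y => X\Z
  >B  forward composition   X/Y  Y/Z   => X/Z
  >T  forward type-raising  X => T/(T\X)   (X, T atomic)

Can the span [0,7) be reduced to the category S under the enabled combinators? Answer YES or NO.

YES

[0,7] S   <
  [0,5] N   <
    [0,2] N\PP   <B
      [0,1] "built" : N\PP
      [1,2] "quickly" : N\N
    [2,5] N\(N\PP)   <
      [2,4] S   >
        [2,3] "cat" : S/NP
        [3,4] "the" : NP
      [4,5] "song" : (N\(N\PP))\S
  [5,7] S\N   <B
    [5,6] "this" : N\N
    [6,7] "plan" : S\N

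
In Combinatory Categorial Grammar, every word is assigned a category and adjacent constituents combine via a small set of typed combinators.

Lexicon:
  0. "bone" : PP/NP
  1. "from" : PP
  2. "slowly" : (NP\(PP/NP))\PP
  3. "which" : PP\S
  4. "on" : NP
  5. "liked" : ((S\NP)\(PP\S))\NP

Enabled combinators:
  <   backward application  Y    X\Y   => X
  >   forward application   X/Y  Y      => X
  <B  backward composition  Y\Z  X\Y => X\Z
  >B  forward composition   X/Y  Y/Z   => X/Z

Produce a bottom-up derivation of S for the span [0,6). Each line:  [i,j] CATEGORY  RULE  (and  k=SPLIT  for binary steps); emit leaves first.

[0,1] PP/NP  lex  "bone"
[1,2] PP  lex  "from"
[2,3] (NP\(PP/NP))\PP  lex  "slowly"
[1,3] NP\(PP/NP)  <  k=2
[0,3] NP  <  k=1
[3,4] PP\S  lex  "which"
[4,5] NP  lex  "on"
[5,6] ((S\NP)\(PP\S))\NP  lex  "liked"
[4,6] (S\NP)\(PP\S)  <  k=5
[3,6] S\NP  <  k=4
[0,6] S  <  k=3

[0,6] S   <
  [0,3] NP   <
    [0,1] "bone" : PP/NP
    [1,3] NP\(PP/NP)   <
      [1,2] "from" : PP
      [2,3] "slowly" : (NP\(PP/NP))\PP
  [3,6] S\NP   <
    [3,4] "which" : PP\S
    [4,6] (S\NP)\(PP\S)   <
      [4,5] "on" : NP
      [5,6] "liked" : ((S\NP)\(PP\S))\NP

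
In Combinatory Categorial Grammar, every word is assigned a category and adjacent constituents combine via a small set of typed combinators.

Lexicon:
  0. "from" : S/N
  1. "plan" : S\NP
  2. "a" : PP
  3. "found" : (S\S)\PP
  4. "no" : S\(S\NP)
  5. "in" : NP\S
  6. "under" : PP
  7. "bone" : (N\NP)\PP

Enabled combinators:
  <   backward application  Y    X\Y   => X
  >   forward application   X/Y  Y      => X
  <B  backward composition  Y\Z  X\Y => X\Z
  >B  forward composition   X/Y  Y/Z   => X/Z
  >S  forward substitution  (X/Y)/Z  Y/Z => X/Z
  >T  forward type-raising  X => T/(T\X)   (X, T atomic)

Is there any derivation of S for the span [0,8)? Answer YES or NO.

[0,8] S   >
  [0,1] "from" : S/N
  [1,8] N   <
    [1,5] S   <
      [1,4] S\NP   <B
        [1,2] "plan" : S\NP
        [2,4] S\S   <
          [2,3] "a" : PP
          [3,4] "found" : (S\S)\PP
      [4,5] "no" : S\(S\NP)
    [5,8] N\S   <B
      [5,6] "in" : NP\S
      [6,8] N\NP   <
        [6,7] "under" : PP
        [7,8] "bone" : (N\NP)\PP

YES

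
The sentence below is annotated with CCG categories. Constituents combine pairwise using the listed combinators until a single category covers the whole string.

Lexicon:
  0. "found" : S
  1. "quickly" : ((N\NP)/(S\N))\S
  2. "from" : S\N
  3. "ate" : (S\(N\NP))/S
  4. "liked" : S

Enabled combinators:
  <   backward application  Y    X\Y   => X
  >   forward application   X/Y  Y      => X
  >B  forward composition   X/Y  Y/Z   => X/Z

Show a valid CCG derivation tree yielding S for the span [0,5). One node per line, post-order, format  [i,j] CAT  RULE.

[0,1] S  lex  "found"
[1,2] ((N\NP)/(S\N))\S  lex  "quickly"
[0,2] (N\NP)/(S\N)  <  k=1
[2,3] S\N  lex  "from"
[0,3] N\NP  >  k=2
[3,4] (S\(N\NP))/S  lex  "ate"
[4,5] S  lex  "liked"
[3,5] S\(N\NP)  >  k=4
[0,5] S  <  k=3

[0,5] S   <
  [0,3] N\NP   >
    [0,2] (N\NP)/(S\N)   <
      [0,1] "found" : S
      [1,2] "quickly" : ((N\NP)/(S\N))\S
    [2,3] "from" : S\N
  [3,5] S\(N\NP)   >
    [3,4] "ate" : (S\(N\NP))/S
    [4,5] "liked" : S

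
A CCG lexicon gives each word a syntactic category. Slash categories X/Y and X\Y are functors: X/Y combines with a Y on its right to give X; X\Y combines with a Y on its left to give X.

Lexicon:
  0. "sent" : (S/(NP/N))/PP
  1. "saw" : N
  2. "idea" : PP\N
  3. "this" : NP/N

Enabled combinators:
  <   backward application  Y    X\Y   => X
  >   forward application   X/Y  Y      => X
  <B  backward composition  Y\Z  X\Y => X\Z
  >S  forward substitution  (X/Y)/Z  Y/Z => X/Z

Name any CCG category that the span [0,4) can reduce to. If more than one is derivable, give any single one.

S

[0,4] S   >
  [0,3] S/(NP/N)   >
    [0,1] "sent" : (S/(NP/N))/PP
    [1,3] PP   <
      [1,2] "saw" : N
      [2,3] "idea" : PP\N
  [3,4] "this" : NP/N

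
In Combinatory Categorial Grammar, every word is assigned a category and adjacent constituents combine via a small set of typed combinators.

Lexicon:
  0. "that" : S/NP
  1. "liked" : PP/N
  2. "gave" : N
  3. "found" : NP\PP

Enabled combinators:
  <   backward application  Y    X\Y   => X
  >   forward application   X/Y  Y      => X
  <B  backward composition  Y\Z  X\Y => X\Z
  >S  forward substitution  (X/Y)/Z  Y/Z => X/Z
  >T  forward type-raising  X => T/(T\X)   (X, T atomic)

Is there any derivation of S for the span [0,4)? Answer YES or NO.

YES

[0,4] S   >
  [0,1] "that" : S/NP
  [1,4] NP   <
    [1,3] PP   >
      [1,2] "liked" : PP/N
      [2,3] "gave" : N
    [3,4] "found" : NP\PP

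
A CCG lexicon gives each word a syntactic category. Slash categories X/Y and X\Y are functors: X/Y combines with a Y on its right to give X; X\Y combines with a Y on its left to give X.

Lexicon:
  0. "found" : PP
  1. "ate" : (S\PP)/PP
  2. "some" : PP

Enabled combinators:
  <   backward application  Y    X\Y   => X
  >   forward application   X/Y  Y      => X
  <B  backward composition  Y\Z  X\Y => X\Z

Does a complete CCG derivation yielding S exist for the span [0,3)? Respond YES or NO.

YES

[0,3] S   <
  [0,1] "found" : PP
  [1,3] S\PP   >
    [1,2] "ate" : (S\PP)/PP
    [2,3] "some" : PP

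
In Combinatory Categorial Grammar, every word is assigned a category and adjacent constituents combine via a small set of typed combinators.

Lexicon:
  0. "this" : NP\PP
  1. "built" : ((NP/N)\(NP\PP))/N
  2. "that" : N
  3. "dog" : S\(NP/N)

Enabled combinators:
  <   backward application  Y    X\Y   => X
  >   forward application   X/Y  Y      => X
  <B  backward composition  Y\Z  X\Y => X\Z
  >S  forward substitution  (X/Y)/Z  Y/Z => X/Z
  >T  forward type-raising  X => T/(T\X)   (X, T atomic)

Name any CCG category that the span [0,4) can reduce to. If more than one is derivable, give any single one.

S

[0,4] S   <
  [0,3] NP/N   <
    [0,1] "this" : NP\PP
    [1,3] (NP/N)\(NP\PP)   >
      [1,2] "built" : ((NP/N)\(NP\PP))/N
      [2,3] "that" : N
  [3,4] "dog" : S\(NP/N)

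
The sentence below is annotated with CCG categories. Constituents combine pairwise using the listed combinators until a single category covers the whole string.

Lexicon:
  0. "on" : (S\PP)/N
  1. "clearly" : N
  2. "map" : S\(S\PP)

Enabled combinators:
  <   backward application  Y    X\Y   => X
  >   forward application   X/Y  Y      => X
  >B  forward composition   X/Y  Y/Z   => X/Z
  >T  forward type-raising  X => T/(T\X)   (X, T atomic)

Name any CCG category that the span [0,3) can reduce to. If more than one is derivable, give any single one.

[0,3] S   <
  [0,2] S\PP   >
    [0,1] "on" : (S\PP)/N
    [1,2] "clearly" : N
  [2,3] "map" : S\(S\PP)

S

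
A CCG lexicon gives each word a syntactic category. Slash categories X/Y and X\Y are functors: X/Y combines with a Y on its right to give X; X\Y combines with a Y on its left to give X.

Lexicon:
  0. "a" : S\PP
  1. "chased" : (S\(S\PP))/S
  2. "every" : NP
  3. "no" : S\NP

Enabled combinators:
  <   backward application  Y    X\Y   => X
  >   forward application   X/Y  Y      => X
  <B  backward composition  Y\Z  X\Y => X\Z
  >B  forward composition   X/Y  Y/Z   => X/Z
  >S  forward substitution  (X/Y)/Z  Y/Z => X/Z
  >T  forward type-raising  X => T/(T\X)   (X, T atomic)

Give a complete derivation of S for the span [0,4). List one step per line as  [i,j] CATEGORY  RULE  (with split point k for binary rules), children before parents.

[0,1] S\PP  lex  "a"
[1,2] (S\(S\PP))/S  lex  "chased"
[2,3] NP  lex  "every"
[2,3] S/(S\NP)  >T
[3,4] S\NP  lex  "no"
[2,4] S  >  k=3
[1,4] S\(S\PP)  >  k=2
[0,4] S  <  k=1

[0,4] S   <
  [0,1] "a" : S\PP
  [1,4] S\(S\PP)   >
    [1,2] "chased" : (S\(S\PP))/S
    [2,4] S   >
      [2,3] S/(S\NP)   >T
        [2,3] "every" : NP
      [3,4] "no" : S\NP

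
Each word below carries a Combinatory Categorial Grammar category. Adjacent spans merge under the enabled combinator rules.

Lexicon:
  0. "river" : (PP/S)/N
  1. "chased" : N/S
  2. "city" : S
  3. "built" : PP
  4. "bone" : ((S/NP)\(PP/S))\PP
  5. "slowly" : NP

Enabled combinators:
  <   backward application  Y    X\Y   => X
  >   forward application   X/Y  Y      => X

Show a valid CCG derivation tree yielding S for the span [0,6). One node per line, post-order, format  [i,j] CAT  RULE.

[0,1] (PP/S)/N  lex  "river"
[1,2] N/S  lex  "chased"
[2,3] S  lex  "city"
[1,3] N  >  k=2
[0,3] PP/S  >  k=1
[3,4] PP  lex  "built"
[4,5] ((S/NP)\(PP/S))\PP  lex  "bone"
[3,5] (S/NP)\(PP/S)  <  k=4
[0,5] S/NP  <  k=3
[5,6] NP  lex  "slowly"
[0,6] S  >  k=5

[0,6] S   >
  [0,5] S/NP   <
    [0,3] PP/S   >
      [0,1] "river" : (PP/S)/N
      [1,3] N   >
        [1,2] "chased" : N/S
        [2,3] "city" : S
    [3,5] (S/NP)\(PP/S)   <
      [3,4] "built" : PP
      [4,5] "bone" : ((S/NP)\(PP/S))\PP
  [5,6] "slowly" : NP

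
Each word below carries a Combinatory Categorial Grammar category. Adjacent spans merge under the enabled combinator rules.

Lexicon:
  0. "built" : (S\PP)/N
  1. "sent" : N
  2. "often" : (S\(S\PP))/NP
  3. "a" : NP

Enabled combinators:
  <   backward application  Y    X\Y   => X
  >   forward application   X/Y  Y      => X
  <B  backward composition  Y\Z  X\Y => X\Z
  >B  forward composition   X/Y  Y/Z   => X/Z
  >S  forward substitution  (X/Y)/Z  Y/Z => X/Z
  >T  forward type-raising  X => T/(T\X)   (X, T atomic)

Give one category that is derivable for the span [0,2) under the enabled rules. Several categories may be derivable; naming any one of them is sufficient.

[0,4] S   <
  [0,2] S\PP   >
    [0,1] "built" : (S\PP)/N
    [1,2] "sent" : N
  [2,4] S\(S\PP)   >
    [2,3] "often" : (S\(S\PP))/NP
    [3,4] "a" : NP

S\PP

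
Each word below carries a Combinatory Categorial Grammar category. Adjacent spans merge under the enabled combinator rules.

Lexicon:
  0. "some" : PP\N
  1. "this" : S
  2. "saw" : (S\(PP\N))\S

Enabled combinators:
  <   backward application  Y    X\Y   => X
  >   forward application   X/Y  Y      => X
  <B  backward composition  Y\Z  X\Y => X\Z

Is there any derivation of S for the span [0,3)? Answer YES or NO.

[0,3] S   <
  [0,1] "some" : PP\N
  [1,3] S\(PP\N)   <
    [1,2] "this" : S
    [2,3] "saw" : (S\(PP\N))\S

YES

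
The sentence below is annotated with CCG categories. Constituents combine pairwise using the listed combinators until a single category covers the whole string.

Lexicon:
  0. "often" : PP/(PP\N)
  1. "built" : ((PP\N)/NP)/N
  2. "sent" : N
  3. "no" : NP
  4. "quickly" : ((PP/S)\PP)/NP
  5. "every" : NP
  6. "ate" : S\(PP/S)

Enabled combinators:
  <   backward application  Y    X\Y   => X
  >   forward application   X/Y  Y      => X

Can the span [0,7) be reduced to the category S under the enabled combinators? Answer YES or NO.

[0,7] S   <
  [0,6] PP/S   <
    [0,4] PP   >
      [0,1] "often" : PP/(PP\N)
      [1,4] PP\N   >
        [1,3] (PP\N)/NP   >
          [1,2] "built" : ((PP\N)/NP)/N
          [2,3] "sent" : N
        [3,4] "no" : NP
    [4,6] (PP/S)\PP   >
      [4,5] "quickly" : ((PP/S)\PP)/NP
      [5,6] "every" : NP
  [6,7] "ate" : S\(PP/S)

YES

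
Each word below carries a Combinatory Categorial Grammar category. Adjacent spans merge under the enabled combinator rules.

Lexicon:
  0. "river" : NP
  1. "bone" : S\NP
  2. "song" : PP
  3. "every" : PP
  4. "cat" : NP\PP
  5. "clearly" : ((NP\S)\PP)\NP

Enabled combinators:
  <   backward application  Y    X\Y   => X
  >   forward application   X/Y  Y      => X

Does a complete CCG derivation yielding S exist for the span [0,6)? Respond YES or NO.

NO

NP S\NP PP PP NP\PP ((NP\S)\PP)\NP
CKY chart[0,6] = {NP}; S ∉ chart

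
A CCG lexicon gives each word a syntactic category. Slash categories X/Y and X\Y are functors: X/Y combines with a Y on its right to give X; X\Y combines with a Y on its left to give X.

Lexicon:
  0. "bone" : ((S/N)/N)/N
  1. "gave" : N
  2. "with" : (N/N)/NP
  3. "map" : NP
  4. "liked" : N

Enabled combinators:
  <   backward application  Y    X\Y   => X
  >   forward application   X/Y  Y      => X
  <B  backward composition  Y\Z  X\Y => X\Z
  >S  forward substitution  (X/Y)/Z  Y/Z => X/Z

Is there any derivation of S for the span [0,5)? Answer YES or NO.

YES

[0,5] S   >
  [0,4] S/N   >S
    [0,2] (S/N)/N   >
      [0,1] "bone" : ((S/N)/N)/N
      [1,2] "gave" : N
    [2,4] N/N   >
      [2,3] "with" : (N/N)/NP
      [3,4] "map" : NP
  [4,5] "liked" : N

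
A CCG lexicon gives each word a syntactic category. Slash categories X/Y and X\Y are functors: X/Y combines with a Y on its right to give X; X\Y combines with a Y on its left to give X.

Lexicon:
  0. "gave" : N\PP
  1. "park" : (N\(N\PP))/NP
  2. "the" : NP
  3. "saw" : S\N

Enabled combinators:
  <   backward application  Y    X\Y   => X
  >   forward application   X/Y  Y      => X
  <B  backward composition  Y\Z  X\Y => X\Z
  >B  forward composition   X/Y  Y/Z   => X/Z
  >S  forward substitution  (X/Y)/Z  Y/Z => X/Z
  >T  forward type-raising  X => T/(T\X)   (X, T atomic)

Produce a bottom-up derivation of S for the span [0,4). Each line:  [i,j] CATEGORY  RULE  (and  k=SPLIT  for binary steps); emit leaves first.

[0,1] N\PP  lex  "gave"
[1,2] (N\(N\PP))/NP  lex  "park"
[2,3] NP  lex  "the"
[1,3] N\(N\PP)  >  k=2
[0,3] N  <  k=1
[3,4] S\N  lex  "saw"
[0,4] S  <  k=3

[0,4] S   <
  [0,3] N   <
    [0,1] "gave" : N\PP
    [1,3] N\(N\PP)   >
      [1,2] "park" : (N\(N\PP))/NP
      [2,3] "the" : NP
  [3,4] "saw" : S\N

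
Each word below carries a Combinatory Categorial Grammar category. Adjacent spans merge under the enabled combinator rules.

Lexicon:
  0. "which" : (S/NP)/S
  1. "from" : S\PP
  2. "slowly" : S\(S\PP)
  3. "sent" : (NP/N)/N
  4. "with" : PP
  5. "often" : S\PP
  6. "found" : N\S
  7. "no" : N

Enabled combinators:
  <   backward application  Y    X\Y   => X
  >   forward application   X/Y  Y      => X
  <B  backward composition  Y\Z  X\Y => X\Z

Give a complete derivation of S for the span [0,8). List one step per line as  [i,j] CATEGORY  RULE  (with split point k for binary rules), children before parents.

[0,8] S   >
  [0,3] S/NP   >
    [0,1] "which" : (S/NP)/S
    [1,3] S   <
      [1,2] "from" : S\PP
      [2,3] "slowly" : S\(S\PP)
  [3,8] NP   >
    [3,7] NP/N   >
      [3,4] "sent" : (NP/N)/N
      [4,7] N   <
        [4,6] S   <
          [4,5] "with" : PP
          [5,6] "often" : S\PP
        [6,7] "found" : N\S
    [7,8] "no" : N

[0,1] (S/NP)/S  lex  "which"
[1,2] S\PP  lex  "from"
[2,3] S\(S\PP)  lex  "slowly"
[1,3] S  <  k=2
[0,3] S/NP  >  k=1
[3,4] (NP/N)/N  lex  "sent"
[4,5] PP  lex  "with"
[5,6] S\PP  lex  "often"
[4,6] S  <  k=5
[6,7] N\S  lex  "found"
[4,7] N  <  k=6
[3,7] NP/N  >  k=4
[7,8] N  lex  "no"
[3,8] NP  >  k=7
[0,8] S  >  k=3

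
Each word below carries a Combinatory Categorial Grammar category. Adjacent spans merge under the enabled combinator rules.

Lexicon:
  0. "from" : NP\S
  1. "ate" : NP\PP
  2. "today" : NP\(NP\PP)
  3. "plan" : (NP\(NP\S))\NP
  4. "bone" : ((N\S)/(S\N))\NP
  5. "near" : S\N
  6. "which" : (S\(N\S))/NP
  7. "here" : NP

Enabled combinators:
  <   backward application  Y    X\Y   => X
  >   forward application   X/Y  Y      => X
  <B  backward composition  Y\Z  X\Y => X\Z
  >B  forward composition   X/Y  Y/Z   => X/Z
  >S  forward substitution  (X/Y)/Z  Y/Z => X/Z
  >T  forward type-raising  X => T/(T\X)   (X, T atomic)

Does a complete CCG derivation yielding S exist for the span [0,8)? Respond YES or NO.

[0,8] S   <
  [0,6] N\S   >
    [0,5] (N\S)/(S\N)   <
      [0,4] NP   <
        [0,1] "from" : NP\S
        [1,4] NP\(NP\S)   <
          [1,3] NP   <
            [1,2] "ate" : NP\PP
            [2,3] "today" : NP\(NP\PP)
          [3,4] "plan" : (NP\(NP\S))\NP
      [4,5] "bone" : ((N\S)/(S\N))\NP
    [5,6] "near" : S\N
  [6,8] S\(N\S)   >
    [6,7] "which" : (S\(N\S))/NP
    [7,8] "here" : NP

YES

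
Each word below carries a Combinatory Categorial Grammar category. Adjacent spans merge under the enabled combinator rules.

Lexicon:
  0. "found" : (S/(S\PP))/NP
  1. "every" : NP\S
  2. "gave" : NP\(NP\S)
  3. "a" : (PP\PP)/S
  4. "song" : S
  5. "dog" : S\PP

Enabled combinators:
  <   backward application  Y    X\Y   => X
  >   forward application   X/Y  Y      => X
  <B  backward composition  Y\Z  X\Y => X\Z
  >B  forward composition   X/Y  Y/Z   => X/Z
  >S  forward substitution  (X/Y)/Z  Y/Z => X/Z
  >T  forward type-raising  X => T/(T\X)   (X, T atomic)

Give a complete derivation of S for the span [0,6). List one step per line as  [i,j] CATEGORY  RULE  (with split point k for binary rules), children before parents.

[0,6] S   >
  [0,3] S/(S\PP)   >
    [0,1] "found" : (S/(S\PP))/NP
    [1,3] NP   <
      [1,2] "every" : NP\S
      [2,3] "gave" : NP\(NP\S)
  [3,6] S\PP   <B
    [3,5] PP\PP   >
      [3,4] "a" : (PP\PP)/S
      [4,5] "song" : S
    [5,6] "dog" : S\PP

[0,1] (S/(S\PP))/NP  lex  "found"
[1,2] NP\S  lex  "every"
[2,3] NP\(NP\S)  lex  "gave"
[1,3] NP  <  k=2
[0,3] S/(S\PP)  >  k=1
[3,4] (PP\PP)/S  lex  "a"
[4,5] S  lex  "song"
[3,5] PP\PP  >  k=4
[5,6] S\PP  lex  "dog"
[3,6] S\PP  <B  k=5
[0,6] S  >  k=3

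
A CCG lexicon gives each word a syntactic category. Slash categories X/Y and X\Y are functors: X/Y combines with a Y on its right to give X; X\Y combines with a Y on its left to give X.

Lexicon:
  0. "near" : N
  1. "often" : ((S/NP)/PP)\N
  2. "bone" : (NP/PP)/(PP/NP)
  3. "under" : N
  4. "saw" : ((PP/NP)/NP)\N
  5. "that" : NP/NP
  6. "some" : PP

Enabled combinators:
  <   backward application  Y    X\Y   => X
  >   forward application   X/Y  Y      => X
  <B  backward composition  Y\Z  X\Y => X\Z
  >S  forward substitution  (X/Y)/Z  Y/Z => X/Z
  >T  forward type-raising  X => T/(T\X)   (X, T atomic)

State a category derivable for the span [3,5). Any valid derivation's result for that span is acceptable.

[0,7] S   >
  [0,6] S/PP   >S
    [0,2] (S/NP)/PP   <
      [0,1] "near" : N
      [1,2] "often" : ((S/NP)/PP)\N
    [2,6] NP/PP   >
      [2,3] "bone" : (NP/PP)/(PP/NP)
      [3,6] PP/NP   >S
        [3,5] (PP/NP)/NP   <
          [3,4] "under" : N
          [4,5] "saw" : ((PP/NP)/NP)\N
        [5,6] "that" : NP/NP
  [6,7] "some" : PP

(PP/NP)/NP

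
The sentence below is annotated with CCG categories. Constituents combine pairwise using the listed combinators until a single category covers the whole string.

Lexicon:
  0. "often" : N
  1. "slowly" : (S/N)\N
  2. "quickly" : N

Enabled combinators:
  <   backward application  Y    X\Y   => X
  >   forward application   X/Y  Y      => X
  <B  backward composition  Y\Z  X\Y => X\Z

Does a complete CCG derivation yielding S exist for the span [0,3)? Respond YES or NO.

[0,3] S   >
  [0,2] S/N   <
    [0,1] "often" : N
    [1,2] "slowly" : (S/N)\N
  [2,3] "quickly" : N

YES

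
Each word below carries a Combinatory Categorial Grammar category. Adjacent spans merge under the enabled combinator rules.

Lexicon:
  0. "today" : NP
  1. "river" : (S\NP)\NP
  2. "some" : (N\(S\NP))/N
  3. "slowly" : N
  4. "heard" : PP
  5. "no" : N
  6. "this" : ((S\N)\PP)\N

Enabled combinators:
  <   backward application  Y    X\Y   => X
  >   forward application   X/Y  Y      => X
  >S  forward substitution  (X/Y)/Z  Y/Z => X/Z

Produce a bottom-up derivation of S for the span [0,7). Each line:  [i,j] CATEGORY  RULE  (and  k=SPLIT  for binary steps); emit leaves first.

[0,1] NP  lex  "today"
[1,2] (S\NP)\NP  lex  "river"
[0,2] S\NP  <  k=1
[2,3] (N\(S\NP))/N  lex  "some"
[3,4] N  lex  "slowly"
[2,4] N\(S\NP)  >  k=3
[0,4] N  <  k=2
[4,5] PP  lex  "heard"
[5,6] N  lex  "no"
[6,7] ((S\N)\PP)\N  lex  "this"
[5,7] (S\N)\PP  <  k=6
[4,7] S\N  <  k=5
[0,7] S  <  k=4

[0,7] S   <
  [0,4] N   <
    [0,2] S\NP   <
      [0,1] "today" : NP
      [1,2] "river" : (S\NP)\NP
    [2,4] N\(S\NP)   >
      [2,3] "some" : (N\(S\NP))/N
      [3,4] "slowly" : N
  [4,7] S\N   <
    [4,5] "heard" : PP
    [5,7] (S\N)\PP   <
      [5,6] "no" : N
      [6,7] "this" : ((S\N)\PP)\N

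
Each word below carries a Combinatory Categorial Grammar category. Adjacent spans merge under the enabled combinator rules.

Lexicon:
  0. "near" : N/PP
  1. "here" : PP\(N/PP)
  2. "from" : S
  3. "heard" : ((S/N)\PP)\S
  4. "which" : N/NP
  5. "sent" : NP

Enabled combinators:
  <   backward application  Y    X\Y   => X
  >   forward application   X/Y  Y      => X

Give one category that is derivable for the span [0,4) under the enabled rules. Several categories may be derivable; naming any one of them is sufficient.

[0,6] S   >
  [0,4] S/N   <
    [0,2] PP   <
      [0,1] "near" : N/PP
      [1,2] "here" : PP\(N/PP)
    [2,4] (S/N)\PP   <
      [2,3] "from" : S
      [3,4] "heard" : ((S/N)\PP)\S
  [4,6] N   >
    [4,5] "which" : N/NP
    [5,6] "sent" : NP

S/N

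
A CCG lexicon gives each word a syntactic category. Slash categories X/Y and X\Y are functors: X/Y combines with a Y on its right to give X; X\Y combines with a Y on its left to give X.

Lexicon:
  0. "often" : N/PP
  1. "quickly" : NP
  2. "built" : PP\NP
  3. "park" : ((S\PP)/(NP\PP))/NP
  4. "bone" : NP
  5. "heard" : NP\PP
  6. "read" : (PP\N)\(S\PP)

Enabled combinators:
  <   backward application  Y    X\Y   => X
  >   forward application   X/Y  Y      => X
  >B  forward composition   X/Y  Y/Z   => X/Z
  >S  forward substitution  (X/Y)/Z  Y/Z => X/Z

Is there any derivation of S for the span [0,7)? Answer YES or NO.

N/PP NP PP\NP ((S\PP)/(NP\PP))/NP NP NP\PP (PP\N)\(S\PP)
CKY chart[0,7] = {PP}; S ∉ chart

NO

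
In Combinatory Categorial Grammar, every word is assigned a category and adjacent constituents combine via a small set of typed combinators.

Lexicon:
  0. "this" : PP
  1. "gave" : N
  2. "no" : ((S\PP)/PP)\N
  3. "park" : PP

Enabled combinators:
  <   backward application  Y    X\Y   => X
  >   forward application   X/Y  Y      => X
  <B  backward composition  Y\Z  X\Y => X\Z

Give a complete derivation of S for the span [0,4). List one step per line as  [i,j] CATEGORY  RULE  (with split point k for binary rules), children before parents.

[0,1] PP  lex  "this"
[1,2] N  lex  "gave"
[2,3] ((S\PP)/PP)\N  lex  "no"
[1,3] (S\PP)/PP  <  k=2
[3,4] PP  lex  "park"
[1,4] S\PP  >  k=3
[0,4] S  <  k=1

[0,4] S   <
  [0,1] "this" : PP
  [1,4] S\PP   >
    [1,3] (S\PP)/PP   <
      [1,2] "gave" : N
      [2,3] "no" : ((S\PP)/PP)\N
    [3,4] "park" : PP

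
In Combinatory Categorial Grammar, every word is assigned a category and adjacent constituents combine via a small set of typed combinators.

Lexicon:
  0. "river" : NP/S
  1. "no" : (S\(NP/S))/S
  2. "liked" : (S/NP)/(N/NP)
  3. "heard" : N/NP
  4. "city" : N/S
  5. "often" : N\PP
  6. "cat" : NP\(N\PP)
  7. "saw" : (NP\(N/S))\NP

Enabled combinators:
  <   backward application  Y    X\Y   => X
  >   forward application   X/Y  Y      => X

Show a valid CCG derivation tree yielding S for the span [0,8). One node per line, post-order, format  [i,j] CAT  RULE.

[0,8] S   <
  [0,1] "river" : NP/S
  [1,8] S\(NP/S)   >
    [1,2] "no" : (S\(NP/S))/S
    [2,8] S   >
      [2,4] S/NP   >
        [2,3] "liked" : (S/NP)/(N/NP)
        [3,4] "heard" : N/NP
      [4,8] NP   <
        [4,5] "city" : N/S
        [5,8] NP\(N/S)   <
          [5,7] NP   <
            [5,6] "often" : N\PP
            [6,7] "cat" : NP\(N\PP)
          [7,8] "saw" : (NP\(N/S))\NP

[0,1] NP/S  lex  "river"
[1,2] (S\(NP/S))/S  lex  "no"
[2,3] (S/NP)/(N/NP)  lex  "liked"
[3,4] N/NP  lex  "heard"
[2,4] S/NP  >  k=3
[4,5] N/S  lex  "city"
[5,6] N\PP  lex  "often"
[6,7] NP\(N\PP)  lex  "cat"
[5,7] NP  <  k=6
[7,8] (NP\(N/S))\NP  lex  "saw"
[5,8] NP\(N/S)  <  k=7
[4,8] NP  <  k=5
[2,8] S  >  k=4
[1,8] S\(NP/S)  >  k=2
[0,8] S  <  k=1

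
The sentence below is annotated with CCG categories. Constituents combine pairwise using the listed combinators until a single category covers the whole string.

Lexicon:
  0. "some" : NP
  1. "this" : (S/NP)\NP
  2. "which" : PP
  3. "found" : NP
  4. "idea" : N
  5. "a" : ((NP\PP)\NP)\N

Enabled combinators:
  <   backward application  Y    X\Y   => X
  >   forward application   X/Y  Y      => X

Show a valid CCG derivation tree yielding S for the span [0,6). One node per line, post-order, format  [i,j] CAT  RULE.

[0,6] S   >
  [0,2] S/NP   <
    [0,1] "some" : NP
    [1,2] "this" : (S/NP)\NP
  [2,6] NP   <
    [2,3] "which" : PP
    [3,6] NP\PP   <
      [3,4] "found" : NP
      [4,6] (NP\PP)\NP   <
        [4,5] "idea" : N
        [5,6] "a" : ((NP\PP)\NP)\N

[0,1] NP  lex  "some"
[1,2] (S/NP)\NP  lex  "this"
[0,2] S/NP  <  k=1
[2,3] PP  lex  "which"
[3,4] NP  lex  "found"
[4,5] N  lex  "idea"
[5,6] ((NP\PP)\NP)\N  lex  "a"
[4,6] (NP\PP)\NP  <  k=5
[3,6] NP\PP  <  k=4
[2,6] NP  <  k=3
[0,6] S  >  k=2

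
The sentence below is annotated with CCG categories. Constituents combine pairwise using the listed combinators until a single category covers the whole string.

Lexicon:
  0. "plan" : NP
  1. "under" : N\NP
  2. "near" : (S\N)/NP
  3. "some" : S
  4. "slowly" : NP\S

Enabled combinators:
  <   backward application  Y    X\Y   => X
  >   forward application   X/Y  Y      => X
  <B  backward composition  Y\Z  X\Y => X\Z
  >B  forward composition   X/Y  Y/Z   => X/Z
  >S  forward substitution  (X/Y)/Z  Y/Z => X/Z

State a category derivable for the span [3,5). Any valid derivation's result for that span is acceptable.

NP

[0,5] S   <
  [0,2] N   <
    [0,1] "plan" : NP
    [1,2] "under" : N\NP
  [2,5] S\N   >
    [2,3] "near" : (S\N)/NP
    [3,5] NP   <
      [3,4] "some" : S
      [4,5] "slowly" : NP\S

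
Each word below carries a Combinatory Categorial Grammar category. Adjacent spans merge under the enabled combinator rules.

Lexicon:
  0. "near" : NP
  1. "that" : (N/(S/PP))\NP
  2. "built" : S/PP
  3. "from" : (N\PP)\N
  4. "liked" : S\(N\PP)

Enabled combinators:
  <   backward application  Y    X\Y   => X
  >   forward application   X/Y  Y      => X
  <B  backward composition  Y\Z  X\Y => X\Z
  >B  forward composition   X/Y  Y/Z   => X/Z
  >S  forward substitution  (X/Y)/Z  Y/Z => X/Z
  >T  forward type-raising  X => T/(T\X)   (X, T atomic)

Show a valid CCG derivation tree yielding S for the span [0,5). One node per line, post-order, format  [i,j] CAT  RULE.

[0,5] S   <
  [0,3] N   >
    [0,2] N/(S/PP)   <
      [0,1] "near" : NP
      [1,2] "that" : (N/(S/PP))\NP
    [2,3] "built" : S/PP
  [3,5] S\N   <B
    [3,4] "from" : (N\PP)\N
    [4,5] "liked" : S\(N\PP)

[0,1] NP  lex  "near"
[1,2] (N/(S/PP))\NP  lex  "that"
[0,2] N/(S/PP)  <  k=1
[2,3] S/PP  lex  "built"
[0,3] N  >  k=2
[3,4] (N\PP)\N  lex  "from"
[4,5] S\(N\PP)  lex  "liked"
[3,5] S\N  <B  k=4
[0,5] S  <  k=3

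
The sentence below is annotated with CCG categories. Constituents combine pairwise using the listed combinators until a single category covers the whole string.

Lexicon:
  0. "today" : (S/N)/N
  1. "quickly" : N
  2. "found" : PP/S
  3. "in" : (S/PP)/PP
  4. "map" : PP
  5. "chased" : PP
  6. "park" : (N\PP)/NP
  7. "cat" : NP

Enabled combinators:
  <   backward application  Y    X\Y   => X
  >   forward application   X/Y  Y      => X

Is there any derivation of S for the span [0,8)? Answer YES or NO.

YES

[0,8] S   >
  [0,2] S/N   >
    [0,1] "today" : (S/N)/N
    [1,2] "quickly" : N
  [2,8] N   <
    [2,6] PP   >
      [2,3] "found" : PP/S
      [3,6] S   >
        [3,5] S/PP   >
          [3,4] "in" : (S/PP)/PP
          [4,5] "map" : PP
        [5,6] "chased" : PP
    [6,8] N\PP   >
      [6,7] "park" : (N\PP)/NP
      [7,8] "cat" : NP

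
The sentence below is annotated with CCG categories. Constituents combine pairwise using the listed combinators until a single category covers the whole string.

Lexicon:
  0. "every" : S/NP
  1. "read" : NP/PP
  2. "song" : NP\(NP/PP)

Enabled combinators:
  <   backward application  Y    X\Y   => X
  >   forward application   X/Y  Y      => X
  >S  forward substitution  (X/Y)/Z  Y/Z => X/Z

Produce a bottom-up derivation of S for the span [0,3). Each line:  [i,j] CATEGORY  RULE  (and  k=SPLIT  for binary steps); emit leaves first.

[0,1] S/NP  lex  "every"
[1,2] NP/PP  lex  "read"
[2,3] NP\(NP/PP)  lex  "song"
[1,3] NP  <  k=2
[0,3] S  >  k=1

[0,3] S   >
  [0,1] "every" : S/NP
  [1,3] NP   <
    [1,2] "read" : NP/PP
    [2,3] "song" : NP\(NP/PP)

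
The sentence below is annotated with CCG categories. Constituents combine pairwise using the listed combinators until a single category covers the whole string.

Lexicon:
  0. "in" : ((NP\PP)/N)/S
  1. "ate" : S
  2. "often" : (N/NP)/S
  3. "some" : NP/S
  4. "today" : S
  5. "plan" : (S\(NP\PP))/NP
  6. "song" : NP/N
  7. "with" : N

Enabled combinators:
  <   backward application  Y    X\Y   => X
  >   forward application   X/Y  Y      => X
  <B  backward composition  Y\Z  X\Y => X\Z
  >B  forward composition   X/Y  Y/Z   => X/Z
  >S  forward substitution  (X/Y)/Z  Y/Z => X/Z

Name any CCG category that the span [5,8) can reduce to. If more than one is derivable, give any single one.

S\(NP\PP)

[0,8] S   <
  [0,5] NP\PP   >
    [0,2] (NP\PP)/N   >
      [0,1] "in" : ((NP\PP)/N)/S
      [1,2] "ate" : S
    [2,5] N   >
      [2,4] N/S   >S
        [2,3] "often" : (N/NP)/S
        [3,4] "some" : NP/S
      [4,5] "today" : S
  [5,8] S\(NP\PP)   >
    [5,6] "plan" : (S\(NP\PP))/NP
    [6,8] NP   >
      [6,7] "song" : NP/N
      [7,8] "with" : N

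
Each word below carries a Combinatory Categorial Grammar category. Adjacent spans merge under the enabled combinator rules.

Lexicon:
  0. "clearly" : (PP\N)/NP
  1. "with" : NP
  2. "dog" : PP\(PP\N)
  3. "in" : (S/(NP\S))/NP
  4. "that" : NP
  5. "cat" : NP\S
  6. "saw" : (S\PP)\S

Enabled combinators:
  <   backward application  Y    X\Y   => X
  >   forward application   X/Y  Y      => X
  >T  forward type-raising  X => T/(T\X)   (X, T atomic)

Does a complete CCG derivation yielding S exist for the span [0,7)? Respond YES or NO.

[0,7] S   <
  [0,3] PP   <
    [0,2] PP\N   >
      [0,1] "clearly" : (PP\N)/NP
      [1,2] "with" : NP
    [2,3] "dog" : PP\(PP\N)
  [3,7] S\PP   <
    [3,6] S   >
      [3,5] S/(NP\S)   >
        [3,4] "in" : (S/(NP\S))/NP
        [4,5] "that" : NP
      [5,6] "cat" : NP\S
    [6,7] "saw" : (S\PP)\S

YES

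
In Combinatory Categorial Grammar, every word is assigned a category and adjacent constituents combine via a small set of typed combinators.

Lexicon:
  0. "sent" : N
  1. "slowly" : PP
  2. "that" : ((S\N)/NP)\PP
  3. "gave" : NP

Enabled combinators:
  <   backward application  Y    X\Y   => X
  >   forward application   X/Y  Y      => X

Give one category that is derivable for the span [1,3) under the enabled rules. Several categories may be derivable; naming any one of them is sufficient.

(S\N)/NP

[0,4] S   <
  [0,1] "sent" : N
  [1,4] S\N   >
    [1,3] (S\N)/NP   <
      [1,2] "slowly" : PP
      [2,3] "that" : ((S\N)/NP)\PP
    [3,4] "gave" : NP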